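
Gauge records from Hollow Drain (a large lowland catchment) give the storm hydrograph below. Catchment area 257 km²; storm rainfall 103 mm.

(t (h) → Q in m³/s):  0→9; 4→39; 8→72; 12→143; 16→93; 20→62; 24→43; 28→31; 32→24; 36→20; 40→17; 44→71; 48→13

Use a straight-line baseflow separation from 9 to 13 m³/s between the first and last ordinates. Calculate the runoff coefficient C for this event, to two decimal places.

ΣQ_DR = 494.0 m³/s; V = ΣQ_DR·Δt = 7.114 × 10^6 m³.
Runoff depth d = V / A = 27.68 mm.
C = d / P = 27.68 / 103 = 0.27.

C ≈ 0.27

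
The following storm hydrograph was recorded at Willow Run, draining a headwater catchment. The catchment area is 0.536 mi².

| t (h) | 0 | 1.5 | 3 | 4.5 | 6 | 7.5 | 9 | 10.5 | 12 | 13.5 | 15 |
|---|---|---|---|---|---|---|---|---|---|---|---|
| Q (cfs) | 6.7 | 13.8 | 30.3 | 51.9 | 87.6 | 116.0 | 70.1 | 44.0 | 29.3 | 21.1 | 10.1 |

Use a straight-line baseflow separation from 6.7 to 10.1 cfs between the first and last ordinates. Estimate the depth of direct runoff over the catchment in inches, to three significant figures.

Direct runoff: 0.00, 6.76, 22.92, 44.18, 79.54, 107.60, 61.36, 34.92, 19.88, 11.34, 0.00 cfs; ΣQ_DR = 388.5 cfs.
V = ΣQ_DR · Δt = 388.5 × 5400 s = 2.098 × 10^6 ft³.
Over A = 0.536 mi², depth = V / A = 1.68 in.

d ≈ 1.68 in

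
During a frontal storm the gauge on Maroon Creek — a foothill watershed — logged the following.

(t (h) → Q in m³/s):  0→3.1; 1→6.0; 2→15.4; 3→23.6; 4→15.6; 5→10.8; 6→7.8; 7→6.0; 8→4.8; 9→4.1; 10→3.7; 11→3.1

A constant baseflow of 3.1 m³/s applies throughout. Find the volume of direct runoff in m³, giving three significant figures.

V ≈ 2.40 × 10^5 m³

Direct-runoff ordinates (Q − Q_b): 0.0, 2.9, 12.3, 20.5, 12.5, 7.7, 4.7, 2.9, 1.7, 1.0, 0.6, 0.0 m³/s.
ΣQ_DR = 66.80 m³/s.
With Δt = 1 h = 3600 s, V = ΣQ_DR · Δt = 66.80 × 3600 = 2.40 × 10^5 m³.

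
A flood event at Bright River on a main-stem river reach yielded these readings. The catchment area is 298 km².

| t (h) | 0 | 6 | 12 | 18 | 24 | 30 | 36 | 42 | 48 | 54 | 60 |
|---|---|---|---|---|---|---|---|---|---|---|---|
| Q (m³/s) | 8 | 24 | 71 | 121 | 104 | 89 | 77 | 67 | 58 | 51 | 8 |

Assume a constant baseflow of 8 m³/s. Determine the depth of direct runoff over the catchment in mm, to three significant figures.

d ≈ 42.8 mm

Direct runoff: 0.0, 16.0, 63.0, 113.0, 96.0, 81.0, 69.0, 59.0, 50.0, 43.0, 0.0 m³/s; ΣQ_DR = 590.0 m³/s.
V = ΣQ_DR · Δt = 590.0 × 21600 s = 1.274 × 10^7 m³.
Over A = 298 km², depth = V / A = 42.8 mm.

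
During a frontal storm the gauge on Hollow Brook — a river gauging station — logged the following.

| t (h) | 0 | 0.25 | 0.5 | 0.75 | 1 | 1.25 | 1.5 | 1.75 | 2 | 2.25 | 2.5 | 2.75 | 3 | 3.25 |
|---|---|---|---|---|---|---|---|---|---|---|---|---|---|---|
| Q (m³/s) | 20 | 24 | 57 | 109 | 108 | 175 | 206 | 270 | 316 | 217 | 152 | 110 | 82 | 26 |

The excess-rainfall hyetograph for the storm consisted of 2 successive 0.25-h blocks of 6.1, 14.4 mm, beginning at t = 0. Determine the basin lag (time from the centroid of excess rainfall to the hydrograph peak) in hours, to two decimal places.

Centroid of excess rainfall: t_c = Σ P_i·t̄_i / ΣP_i = 0.3006 h (block centres at 0.125, 0.375 h).
Hydrograph peak occurs at t = 2 h, so basin lag t_L = 2 − 0.3006 = 1.70 h.

t_L ≈ 1.70 h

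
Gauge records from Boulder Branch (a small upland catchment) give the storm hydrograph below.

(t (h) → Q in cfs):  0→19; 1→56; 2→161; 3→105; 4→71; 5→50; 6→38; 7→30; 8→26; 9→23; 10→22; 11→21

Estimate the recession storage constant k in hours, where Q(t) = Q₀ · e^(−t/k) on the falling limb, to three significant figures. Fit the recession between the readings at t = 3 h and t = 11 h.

On the falling limb, Q drops from 105 to 21 cfs between t = 3 h and t = 11 h (Δt = 8 h).
k = −Δt / ln(Q₂/Q₁) = −8 / ln(21/105) = 4.97 h.

k ≈ 4.97 h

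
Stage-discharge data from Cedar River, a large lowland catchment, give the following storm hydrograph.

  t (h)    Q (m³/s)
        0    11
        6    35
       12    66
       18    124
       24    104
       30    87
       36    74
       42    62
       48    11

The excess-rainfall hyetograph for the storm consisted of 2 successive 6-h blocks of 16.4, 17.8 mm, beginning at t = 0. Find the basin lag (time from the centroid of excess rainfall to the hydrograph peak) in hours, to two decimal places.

Centroid of excess rainfall: t_c = Σ P_i·t̄_i / ΣP_i = 6.1228 h (block centres at 3, 9 h).
Hydrograph peak occurs at t = 18 h, so basin lag t_L = 18 − 6.1228 = 11.88 h.

t_L ≈ 11.88 h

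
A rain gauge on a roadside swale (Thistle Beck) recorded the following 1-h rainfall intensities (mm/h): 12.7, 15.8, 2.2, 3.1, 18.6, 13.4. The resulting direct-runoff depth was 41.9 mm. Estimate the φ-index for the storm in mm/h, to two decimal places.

φ ≈ 4.65 mm/h

Only the 4 blocks with intensity above φ contribute runoff: 12.7, 15.8, 18.6, 13.4 mm/h.
Σ(I−φ)·Δt = d  ⇒  (12.7+15.8+18.6+13.4 − 4φ)·1 = 41.9
φ = (60.50 − 41.9/1) / 4 = 4.65 mm/h.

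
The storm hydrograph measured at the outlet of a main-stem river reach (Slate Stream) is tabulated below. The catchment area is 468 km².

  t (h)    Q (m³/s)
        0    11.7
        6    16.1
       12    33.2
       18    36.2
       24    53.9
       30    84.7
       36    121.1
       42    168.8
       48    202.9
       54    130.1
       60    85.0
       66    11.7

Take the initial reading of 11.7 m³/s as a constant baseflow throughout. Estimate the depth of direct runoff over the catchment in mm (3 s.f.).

d ≈ 37.6 mm

Direct runoff: 0.0, 4.4, 21.5, 24.5, 42.2, 73.0, 109.4, 157.1, 191.2, 118.4, 73.3, 0.0 m³/s; ΣQ_DR = 815.0 m³/s.
V = ΣQ_DR · Δt = 815.0 × 21600 s = 1.760 × 10^7 m³.
Over A = 468 km², depth = V / A = 37.6 mm.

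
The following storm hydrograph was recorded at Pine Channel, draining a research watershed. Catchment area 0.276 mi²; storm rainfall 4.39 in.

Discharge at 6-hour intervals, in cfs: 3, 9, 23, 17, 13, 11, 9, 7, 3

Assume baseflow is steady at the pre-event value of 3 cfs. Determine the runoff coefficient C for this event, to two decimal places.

C ≈ 0.52

ΣQ_DR = 68.00 cfs; V = ΣQ_DR·Δt = 1.469 × 10^6 ft³.
Runoff depth d = V / A = 2.291 in.
C = d / P = 2.291 / 4.39 = 0.52.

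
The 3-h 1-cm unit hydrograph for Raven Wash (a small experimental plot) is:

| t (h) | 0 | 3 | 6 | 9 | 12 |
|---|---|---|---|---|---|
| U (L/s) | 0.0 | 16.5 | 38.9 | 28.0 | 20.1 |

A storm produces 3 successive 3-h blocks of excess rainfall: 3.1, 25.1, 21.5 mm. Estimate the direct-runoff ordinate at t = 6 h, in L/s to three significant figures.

By discrete convolution, Q_j = Σ (P_i / 10 mm) · U_{j−i}.
At t = 6 h (j=2): Q = (3.1/10)·38.9 + (25.1/10)·16.5 + (21.5/10)·0.0 = 53.5 L/s.

Q ≈ 53.5 L/s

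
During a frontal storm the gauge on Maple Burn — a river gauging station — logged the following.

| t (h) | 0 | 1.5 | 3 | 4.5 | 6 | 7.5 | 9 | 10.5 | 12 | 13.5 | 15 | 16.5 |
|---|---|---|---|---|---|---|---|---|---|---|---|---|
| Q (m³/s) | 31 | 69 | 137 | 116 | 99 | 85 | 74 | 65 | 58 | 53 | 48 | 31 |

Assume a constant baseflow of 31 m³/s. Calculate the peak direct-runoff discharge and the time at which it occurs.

Subtracting baseflow gives direct-runoff ordinates: 0.0, 38.0, 106.0, 85.0, 68.0, 54.0, 43.0, 34.0, 27.0, 22.0, 17.0, 0.0 m³/s.
The maximum is 106.0 m³/s, occurring at the reading for t = 3 h.

Q_p = 106.0 m³/s at t = 3 h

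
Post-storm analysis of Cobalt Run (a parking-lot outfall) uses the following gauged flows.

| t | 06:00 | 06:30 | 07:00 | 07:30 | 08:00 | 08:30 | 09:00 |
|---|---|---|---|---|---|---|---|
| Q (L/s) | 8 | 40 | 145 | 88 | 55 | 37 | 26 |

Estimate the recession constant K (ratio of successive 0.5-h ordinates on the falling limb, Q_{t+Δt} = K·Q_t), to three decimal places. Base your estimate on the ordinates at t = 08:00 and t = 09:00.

K ≈ 0.688

Using the recession-limb readings at t = 08:00 and t = 09:00: Q falls from 55 to 26 L/s over 2 intervals.
K = (Q₂/Q₁)^(1/2) = (26/55)^(1/2) = 0.688.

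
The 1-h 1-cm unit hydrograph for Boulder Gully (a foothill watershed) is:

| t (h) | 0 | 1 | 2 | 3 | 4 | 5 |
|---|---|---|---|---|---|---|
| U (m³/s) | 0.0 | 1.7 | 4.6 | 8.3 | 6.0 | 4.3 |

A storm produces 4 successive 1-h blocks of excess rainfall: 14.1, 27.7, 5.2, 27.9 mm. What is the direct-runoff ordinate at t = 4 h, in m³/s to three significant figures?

By discrete convolution, Q_j = Σ (P_i / 10 mm) · U_{j−i}.
At t = 4 h (j=4): Q = (14.1/10)·6.0 + (27.7/10)·8.3 + (5.2/10)·4.6 + (27.9/10)·1.7 = 38.6 m³/s.

Q ≈ 38.6 m³/s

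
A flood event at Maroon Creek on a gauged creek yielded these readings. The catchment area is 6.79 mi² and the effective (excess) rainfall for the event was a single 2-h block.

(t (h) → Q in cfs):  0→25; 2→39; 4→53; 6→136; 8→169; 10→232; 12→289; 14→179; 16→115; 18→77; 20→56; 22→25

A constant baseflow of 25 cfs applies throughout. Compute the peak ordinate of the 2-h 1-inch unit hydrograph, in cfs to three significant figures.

U_p ≈ 528 cfs

Direct runoff: 0.0, 14.0, 28.0, 111.0, 144.0, 207.0, 264.0, 154.0, 90.0, 52.0, 31.0, 0.0 cfs; ΣQ_DR = 1095 cfs, peak = 264.0 cfs.
Runoff depth d = ΣQ_DR·Δt / A = 1095 × 7200 / (6.79 mi²) = 0.4998 in.
The 1-inch UH is the DRH scaled by (1 in)/d, so U_p = 264.0 × 1/0.4998 = 528 cfs.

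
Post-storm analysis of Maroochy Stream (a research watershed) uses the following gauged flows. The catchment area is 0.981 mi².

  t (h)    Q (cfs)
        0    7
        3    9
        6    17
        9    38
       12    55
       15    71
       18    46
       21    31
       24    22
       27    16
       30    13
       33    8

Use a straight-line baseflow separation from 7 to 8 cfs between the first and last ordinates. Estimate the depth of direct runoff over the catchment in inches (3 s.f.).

d ≈ 1.15 in

Direct runoff: 0.00, 1.91, 9.82, 30.73, 47.64, 63.55, 38.45, 23.36, 14.27, 8.18, 5.09, 0.00 cfs; ΣQ_DR = 243.0 cfs.
V = ΣQ_DR · Δt = 243.0 × 10800 s = 2.624 × 10^6 ft³.
Over A = 0.981 mi², depth = V / A = 1.15 in.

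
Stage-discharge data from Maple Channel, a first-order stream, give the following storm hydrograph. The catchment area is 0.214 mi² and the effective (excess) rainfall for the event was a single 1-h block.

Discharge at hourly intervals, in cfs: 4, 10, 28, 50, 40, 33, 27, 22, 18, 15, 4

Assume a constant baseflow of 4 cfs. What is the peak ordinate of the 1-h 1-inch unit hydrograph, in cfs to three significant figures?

U_p ≈ 30.7 cfs

Direct runoff: 0.0, 6.0, 24.0, 46.0, 36.0, 29.0, 23.0, 18.0, 14.0, 11.0, 0.0 cfs; ΣQ_DR = 207.0 cfs, peak = 46.0 cfs.
Runoff depth d = ΣQ_DR·Δt / A = 207.0 × 3600 / (0.214 mi²) = 1.499 in.
The 1-inch UH is the DRH scaled by (1 in)/d, so U_p = 46.0 × 1/1.499 = 30.7 cfs.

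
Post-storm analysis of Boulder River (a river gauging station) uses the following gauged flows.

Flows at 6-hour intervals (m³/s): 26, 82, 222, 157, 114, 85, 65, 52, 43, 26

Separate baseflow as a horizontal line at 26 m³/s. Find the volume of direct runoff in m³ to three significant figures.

V ≈ 1.32 × 10^7 m³

Direct-runoff ordinates (Q − Q_b): 0.0, 56.0, 196.0, 131.0, 88.0, 59.0, 39.0, 26.0, 17.0, 0.0 m³/s.
ΣQ_DR = 612.0 m³/s.
With Δt = 6 h = 21600 s, V = ΣQ_DR · Δt = 612.0 × 21600 = 1.32 × 10^7 m³.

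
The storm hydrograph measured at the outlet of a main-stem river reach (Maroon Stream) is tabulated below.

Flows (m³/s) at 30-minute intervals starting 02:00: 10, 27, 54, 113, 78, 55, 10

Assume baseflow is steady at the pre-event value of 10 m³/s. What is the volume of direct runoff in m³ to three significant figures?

V ≈ 4.99 × 10^5 m³

Direct-runoff ordinates (Q − Q_b): 0.0, 17.0, 44.0, 103.0, 68.0, 45.0, 0.0 m³/s.
ΣQ_DR = 277.0 m³/s.
With Δt = 0.5 h = 1800 s, V = ΣQ_DR · Δt = 277.0 × 1800 = 4.99 × 10^5 m³.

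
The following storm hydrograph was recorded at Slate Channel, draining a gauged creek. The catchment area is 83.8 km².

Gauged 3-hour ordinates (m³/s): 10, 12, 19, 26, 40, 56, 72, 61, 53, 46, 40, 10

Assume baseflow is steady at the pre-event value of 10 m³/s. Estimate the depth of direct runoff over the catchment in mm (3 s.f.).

d ≈ 41.9 mm

Direct runoff: 0.0, 2.0, 9.0, 16.0, 30.0, 46.0, 62.0, 51.0, 43.0, 36.0, 30.0, 0.0 m³/s; ΣQ_DR = 325.0 m³/s.
V = ΣQ_DR · Δt = 325.0 × 10800 s = 3.510 × 10^6 m³.
Over A = 83.8 km², depth = V / A = 41.9 mm.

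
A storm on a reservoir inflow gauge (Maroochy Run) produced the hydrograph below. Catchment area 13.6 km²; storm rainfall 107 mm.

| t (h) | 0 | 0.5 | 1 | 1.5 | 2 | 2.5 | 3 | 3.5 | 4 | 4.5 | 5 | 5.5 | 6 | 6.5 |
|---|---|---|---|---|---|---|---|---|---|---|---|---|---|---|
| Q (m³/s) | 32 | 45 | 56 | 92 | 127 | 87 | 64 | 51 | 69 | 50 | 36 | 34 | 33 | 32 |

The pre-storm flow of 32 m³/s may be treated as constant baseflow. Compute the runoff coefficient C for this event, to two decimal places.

C ≈ 0.45

ΣQ_DR = 360.0 m³/s; V = ΣQ_DR·Δt = 6.480 × 10^5 m³.
Runoff depth d = V / A = 47.65 mm.
C = d / P = 47.65 / 107 = 0.45.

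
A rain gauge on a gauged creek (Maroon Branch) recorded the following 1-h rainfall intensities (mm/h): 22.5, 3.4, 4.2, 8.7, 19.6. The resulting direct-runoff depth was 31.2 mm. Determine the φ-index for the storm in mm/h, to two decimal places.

Only the 3 blocks with intensity above φ contribute runoff: 22.5, 8.7, 19.6 mm/h.
Σ(I−φ)·Δt = d  ⇒  (22.5+8.7+19.6 − 3φ)·1 = 31.2
φ = (50.80 − 31.2/1) / 3 = 6.53 mm/h.

φ ≈ 6.53 mm/h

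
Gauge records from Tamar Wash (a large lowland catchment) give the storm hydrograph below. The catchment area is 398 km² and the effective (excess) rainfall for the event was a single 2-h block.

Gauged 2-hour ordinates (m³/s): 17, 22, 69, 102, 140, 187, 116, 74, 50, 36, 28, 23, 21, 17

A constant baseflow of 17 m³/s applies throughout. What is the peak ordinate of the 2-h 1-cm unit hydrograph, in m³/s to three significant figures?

U_p ≈ 142 m³/s

Direct runoff: 0.0, 5.0, 52.0, 85.0, 123.0, 170.0, 99.0, 57.0, 33.0, 19.0, 11.0, 6.0, 4.0, 0.0 m³/s; ΣQ_DR = 664.0 m³/s, peak = 170.0 m³/s.
Runoff depth d = ΣQ_DR·Δt / A = 664.0 × 7200 / (398 km²) = 12.01 mm.
The 1-cm UH is the DRH scaled by (10 mm)/d, so U_p = 170.0 × 10/12.01 = 142 m³/s.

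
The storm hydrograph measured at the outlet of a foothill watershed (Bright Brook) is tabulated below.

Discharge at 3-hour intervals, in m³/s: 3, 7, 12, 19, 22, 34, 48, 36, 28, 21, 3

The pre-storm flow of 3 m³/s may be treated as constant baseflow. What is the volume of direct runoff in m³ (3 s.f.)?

V ≈ 2.16 × 10^6 m³

Direct-runoff ordinates (Q − Q_b): 0.0, 4.0, 9.0, 16.0, 19.0, 31.0, 45.0, 33.0, 25.0, 18.0, 0.0 m³/s.
ΣQ_DR = 200.0 m³/s.
With Δt = 3 h = 10800 s, V = ΣQ_DR · Δt = 200.0 × 10800 = 2.16 × 10^6 m³.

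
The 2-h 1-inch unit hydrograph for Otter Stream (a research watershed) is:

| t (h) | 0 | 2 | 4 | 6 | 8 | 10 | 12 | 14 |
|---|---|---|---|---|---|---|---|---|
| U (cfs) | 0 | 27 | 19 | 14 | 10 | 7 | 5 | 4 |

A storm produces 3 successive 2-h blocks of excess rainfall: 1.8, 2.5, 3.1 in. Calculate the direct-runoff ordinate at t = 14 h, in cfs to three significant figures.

By discrete convolution, Q_j = Σ (P_i / 1 in) · U_{j−i}.
At t = 14 h (j=7): Q = (1.8/1)·4 + (2.5/1)·5 + (3.1/1)·7 = 41.4 cfs.

Q ≈ 41.4 cfs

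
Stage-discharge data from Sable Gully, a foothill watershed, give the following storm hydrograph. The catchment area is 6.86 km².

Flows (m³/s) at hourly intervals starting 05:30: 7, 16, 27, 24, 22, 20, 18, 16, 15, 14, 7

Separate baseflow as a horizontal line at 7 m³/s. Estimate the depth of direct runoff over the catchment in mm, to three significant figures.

Direct runoff: 0.0, 9.0, 20.0, 17.0, 15.0, 13.0, 11.0, 9.0, 8.0, 7.0, 0.0 m³/s; ΣQ_DR = 109.0 m³/s.
V = ΣQ_DR · Δt = 109.0 × 3600 s = 3.924 × 10^5 m³.
Over A = 6.86 km², depth = V / A = 57.2 mm.

d ≈ 57.2 mm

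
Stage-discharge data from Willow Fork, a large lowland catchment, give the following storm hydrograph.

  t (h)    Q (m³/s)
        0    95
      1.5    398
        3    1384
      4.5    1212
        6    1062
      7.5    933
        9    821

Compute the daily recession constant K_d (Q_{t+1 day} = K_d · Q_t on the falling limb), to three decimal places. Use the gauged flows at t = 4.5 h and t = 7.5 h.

K_d ≈ 0.123

Between t = 4.5 h and t = 7.5 h the flow falls from 1212 to 933 m³/s over 2×1.5 h = 3 h.
Per-interval ratio K = (933/1212)^(1/2) = 0.8774; K_d = K^(24/1.5) = 0.123.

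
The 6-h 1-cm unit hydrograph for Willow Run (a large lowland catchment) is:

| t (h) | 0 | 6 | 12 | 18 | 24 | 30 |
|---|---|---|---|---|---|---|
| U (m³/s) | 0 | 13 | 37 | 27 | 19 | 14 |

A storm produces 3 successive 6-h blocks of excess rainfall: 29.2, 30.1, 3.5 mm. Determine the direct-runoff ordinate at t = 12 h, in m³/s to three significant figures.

Q ≈ 147 m³/s

By discrete convolution, Q_j = Σ (P_i / 10 mm) · U_{j−i}.
At t = 12 h (j=2): Q = (29.2/10)·37 + (30.1/10)·13 + (3.5/10)·0 = 147 m³/s.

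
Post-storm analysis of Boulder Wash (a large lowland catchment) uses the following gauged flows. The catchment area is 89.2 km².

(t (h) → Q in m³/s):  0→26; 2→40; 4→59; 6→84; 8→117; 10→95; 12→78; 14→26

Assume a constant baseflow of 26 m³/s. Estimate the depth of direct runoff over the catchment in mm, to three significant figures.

Direct runoff: 0.0, 14.0, 33.0, 58.0, 91.0, 69.0, 52.0, 0.0 m³/s; ΣQ_DR = 317.0 m³/s.
V = ΣQ_DR · Δt = 317.0 × 7200 s = 2.282 × 10^6 m³.
Over A = 89.2 km², depth = V / A = 25.6 mm.

d ≈ 25.6 mm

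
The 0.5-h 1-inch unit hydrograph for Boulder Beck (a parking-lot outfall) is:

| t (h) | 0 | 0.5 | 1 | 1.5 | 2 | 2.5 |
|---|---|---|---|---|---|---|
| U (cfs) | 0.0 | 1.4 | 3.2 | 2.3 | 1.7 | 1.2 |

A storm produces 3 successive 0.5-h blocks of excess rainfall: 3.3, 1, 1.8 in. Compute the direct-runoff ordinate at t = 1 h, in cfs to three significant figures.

Q ≈ 12.0 cfs

By discrete convolution, Q_j = Σ (P_i / 1 in) · U_{j−i}.
At t = 1 h (j=2): Q = (3.3/1)·3.2 + (1/1)·1.4 + (1.8/1)·0.0 = 12.0 cfs.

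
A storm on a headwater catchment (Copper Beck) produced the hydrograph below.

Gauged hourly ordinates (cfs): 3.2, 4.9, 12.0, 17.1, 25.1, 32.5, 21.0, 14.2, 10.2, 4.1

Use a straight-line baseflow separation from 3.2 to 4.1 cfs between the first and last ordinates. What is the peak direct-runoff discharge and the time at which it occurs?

Q_p = 28.80 cfs at t = 5 h

Subtracting baseflow gives direct-runoff ordinates: 0.00, 1.60, 8.60, 13.60, 21.50, 28.80, 17.20, 10.30, 6.20, 0.00 cfs.
The maximum is 28.80 cfs, occurring at the reading for t = 5 h.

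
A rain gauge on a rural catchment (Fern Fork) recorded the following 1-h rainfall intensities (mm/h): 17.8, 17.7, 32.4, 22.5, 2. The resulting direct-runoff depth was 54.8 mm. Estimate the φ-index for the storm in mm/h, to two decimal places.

Only the 4 blocks with intensity above φ contribute runoff: 17.8, 17.7, 32.4, 22.5 mm/h.
Σ(I−φ)·Δt = d  ⇒  (17.8+17.7+32.4+22.5 − 4φ)·1 = 54.8
φ = (90.40 − 54.8/1) / 4 = 8.90 mm/h.

φ ≈ 8.90 mm/h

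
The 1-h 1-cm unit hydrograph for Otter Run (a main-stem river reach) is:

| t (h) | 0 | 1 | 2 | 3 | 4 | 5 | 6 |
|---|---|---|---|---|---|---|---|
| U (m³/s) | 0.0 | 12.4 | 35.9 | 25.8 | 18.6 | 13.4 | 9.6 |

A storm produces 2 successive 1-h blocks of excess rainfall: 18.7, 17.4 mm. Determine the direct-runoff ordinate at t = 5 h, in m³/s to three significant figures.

Q ≈ 57.4 m³/s

By discrete convolution, Q_j = Σ (P_i / 10 mm) · U_{j−i}.
At t = 5 h (j=5): Q = (18.7/10)·13.4 + (17.4/10)·18.6 = 57.4 m³/s.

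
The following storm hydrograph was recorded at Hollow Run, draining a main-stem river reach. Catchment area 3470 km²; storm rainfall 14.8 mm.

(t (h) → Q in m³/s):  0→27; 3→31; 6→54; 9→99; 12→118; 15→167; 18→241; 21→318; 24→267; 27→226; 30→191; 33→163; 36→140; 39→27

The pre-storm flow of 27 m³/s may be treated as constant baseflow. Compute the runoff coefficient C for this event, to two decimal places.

ΣQ_DR = 1691 m³/s; V = ΣQ_DR·Δt = 1.826 × 10^7 m³.
Runoff depth d = V / A = 5.263 mm.
C = d / P = 5.263 / 14.8 = 0.36.

C ≈ 0.36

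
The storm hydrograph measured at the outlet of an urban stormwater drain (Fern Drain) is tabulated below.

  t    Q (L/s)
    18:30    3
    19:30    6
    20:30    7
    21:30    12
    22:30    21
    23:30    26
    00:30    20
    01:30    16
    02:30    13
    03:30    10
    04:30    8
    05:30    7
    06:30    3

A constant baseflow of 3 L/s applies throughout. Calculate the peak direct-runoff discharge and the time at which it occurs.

Subtracting baseflow gives direct-runoff ordinates: 0.0, 3.0, 4.0, 9.0, 18.0, 23.0, 17.0, 13.0, 10.0, 7.0, 5.0, 4.0, 0.0 L/s.
The maximum is 23.0 L/s, occurring at the reading for t = 23:30.

Q_p = 23.0 L/s at t = 23:30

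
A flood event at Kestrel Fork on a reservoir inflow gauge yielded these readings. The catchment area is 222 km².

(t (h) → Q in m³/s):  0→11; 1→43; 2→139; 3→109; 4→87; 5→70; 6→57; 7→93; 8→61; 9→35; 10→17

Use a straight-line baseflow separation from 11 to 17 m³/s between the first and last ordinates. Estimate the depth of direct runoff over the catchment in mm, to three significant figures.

Direct runoff: 0.00, 31.40, 126.80, 96.20, 73.60, 56.00, 42.40, 77.80, 45.20, 18.60, 0.00 m³/s; ΣQ_DR = 568.0 m³/s.
V = ΣQ_DR · Δt = 568.0 × 3600 s = 2.045 × 10^6 m³.
Over A = 222 km², depth = V / A = 9.21 mm.

d ≈ 9.21 mm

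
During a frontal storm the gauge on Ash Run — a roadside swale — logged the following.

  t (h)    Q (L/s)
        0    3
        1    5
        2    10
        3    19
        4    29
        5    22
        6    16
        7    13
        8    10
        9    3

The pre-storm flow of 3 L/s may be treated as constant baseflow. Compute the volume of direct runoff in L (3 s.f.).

V ≈ 3.60 × 10^5 L

Direct-runoff ordinates (Q − Q_b): 0.0, 2.0, 7.0, 16.0, 26.0, 19.0, 13.0, 10.0, 7.0, 0.0 L/s.
ΣQ_DR = 100.0 L/s.
With Δt = 1 h = 3600 s, V = ΣQ_DR · Δt = 100.0 × 3600 = 3.60 × 10^5 L.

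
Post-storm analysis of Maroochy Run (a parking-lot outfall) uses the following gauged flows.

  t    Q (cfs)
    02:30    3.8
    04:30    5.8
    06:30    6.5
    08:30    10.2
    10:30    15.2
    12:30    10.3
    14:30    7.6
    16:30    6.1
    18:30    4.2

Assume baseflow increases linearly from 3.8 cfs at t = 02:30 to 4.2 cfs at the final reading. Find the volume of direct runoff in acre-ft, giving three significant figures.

V ≈ 5.57 acre-ft

Direct-runoff ordinates (Q − Q_b): 0.00, 1.95, 2.60, 6.25, 11.20, 6.25, 3.50, 1.95, 0.00 cfs.
ΣQ_DR = 33.70 cfs.
With Δt = 2 h = 7200 s, V = ΣQ_DR · Δt = 33.70 × 7200 = 2.43 × 10^5 ft³ = 5.57 acre-ft.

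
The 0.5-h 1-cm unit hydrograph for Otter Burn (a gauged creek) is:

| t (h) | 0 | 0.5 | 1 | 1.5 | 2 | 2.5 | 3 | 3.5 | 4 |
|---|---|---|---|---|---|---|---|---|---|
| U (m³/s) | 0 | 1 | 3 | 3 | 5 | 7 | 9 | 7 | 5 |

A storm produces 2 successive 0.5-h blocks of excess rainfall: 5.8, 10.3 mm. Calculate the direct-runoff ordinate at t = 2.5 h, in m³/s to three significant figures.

Q ≈ 9.21 m³/s

By discrete convolution, Q_j = Σ (P_i / 10 mm) · U_{j−i}.
At t = 2.5 h (j=5): Q = (5.8/10)·7 + (10.3/10)·5 = 9.21 m³/s.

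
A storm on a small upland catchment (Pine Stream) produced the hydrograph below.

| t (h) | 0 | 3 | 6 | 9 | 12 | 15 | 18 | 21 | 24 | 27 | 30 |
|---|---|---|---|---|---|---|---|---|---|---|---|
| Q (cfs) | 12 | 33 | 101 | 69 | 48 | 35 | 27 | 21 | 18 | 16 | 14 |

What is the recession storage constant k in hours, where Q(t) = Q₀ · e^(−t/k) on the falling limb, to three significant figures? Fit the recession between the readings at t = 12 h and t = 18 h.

k ≈ 10.4 h

On the falling limb, Q drops from 48 to 27 cfs between t = 12 h and t = 18 h (Δt = 6 h).
k = −Δt / ln(Q₂/Q₁) = −6 / ln(27/48) = 10.4 h.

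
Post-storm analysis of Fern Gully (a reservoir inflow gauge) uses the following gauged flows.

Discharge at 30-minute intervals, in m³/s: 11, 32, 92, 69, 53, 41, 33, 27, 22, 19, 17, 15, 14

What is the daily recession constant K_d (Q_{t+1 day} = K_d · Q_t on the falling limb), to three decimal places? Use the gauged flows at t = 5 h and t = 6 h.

K_d ≈ 0.009

Between t = 5 h and t = 6 h the flow falls from 17 to 14 m³/s over 2×0.5 h = 1 h.
Per-interval ratio K = (14/17)^(1/2) = 0.9075; K_d = K^(24/0.5) = 0.009.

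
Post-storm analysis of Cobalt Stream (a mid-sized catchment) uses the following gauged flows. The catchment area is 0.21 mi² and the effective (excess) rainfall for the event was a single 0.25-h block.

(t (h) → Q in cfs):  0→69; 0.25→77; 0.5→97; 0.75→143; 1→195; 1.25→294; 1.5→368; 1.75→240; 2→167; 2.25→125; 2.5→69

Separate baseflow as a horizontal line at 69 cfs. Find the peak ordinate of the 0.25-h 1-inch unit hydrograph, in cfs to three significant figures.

Direct runoff: 0.0, 8.0, 28.0, 74.0, 126.0, 225.0, 299.0, 171.0, 98.0, 56.0, 0.0 cfs; ΣQ_DR = 1085 cfs, peak = 299.0 cfs.
Runoff depth d = ΣQ_DR·Δt / A = 1085 × 900 / (0.21 mi²) = 2.002 in.
The 1-inch UH is the DRH scaled by (1 in)/d, so U_p = 299.0 × 1/2.002 = 149 cfs.

U_p ≈ 149 cfs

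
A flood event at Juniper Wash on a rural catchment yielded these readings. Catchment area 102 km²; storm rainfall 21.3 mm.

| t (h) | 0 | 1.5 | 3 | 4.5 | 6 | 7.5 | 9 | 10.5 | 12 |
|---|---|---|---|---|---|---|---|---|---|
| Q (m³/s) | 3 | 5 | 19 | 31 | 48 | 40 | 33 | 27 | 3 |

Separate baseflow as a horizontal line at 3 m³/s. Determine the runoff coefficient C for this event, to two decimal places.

C ≈ 0.45

ΣQ_DR = 182.0 m³/s; V = ΣQ_DR·Δt = 9.828 × 10^5 m³.
Runoff depth d = V / A = 9.635 mm.
C = d / P = 9.635 / 21.3 = 0.45.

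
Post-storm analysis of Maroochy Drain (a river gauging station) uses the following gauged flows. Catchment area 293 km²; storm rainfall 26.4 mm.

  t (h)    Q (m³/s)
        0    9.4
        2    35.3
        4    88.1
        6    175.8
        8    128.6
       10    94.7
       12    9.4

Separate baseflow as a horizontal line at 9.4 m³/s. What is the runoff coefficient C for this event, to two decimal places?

C ≈ 0.44

ΣQ_DR = 475.5 m³/s; V = ΣQ_DR·Δt = 3.424 × 10^6 m³.
Runoff depth d = V / A = 11.68 mm.
C = d / P = 11.68 / 26.4 = 0.44.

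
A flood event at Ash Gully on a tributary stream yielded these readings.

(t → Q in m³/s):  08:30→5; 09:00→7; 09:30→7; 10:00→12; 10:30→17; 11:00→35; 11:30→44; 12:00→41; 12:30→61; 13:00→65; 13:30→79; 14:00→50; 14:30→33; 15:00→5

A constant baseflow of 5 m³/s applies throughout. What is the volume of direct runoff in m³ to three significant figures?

Direct-runoff ordinates (Q − Q_b): 0.0, 2.0, 2.0, 7.0, 12.0, 30.0, 39.0, 36.0, 56.0, 60.0, 74.0, 45.0, 28.0, 0.0 m³/s.
ΣQ_DR = 391.0 m³/s.
With Δt = 0.5 h = 1800 s, V = ΣQ_DR · Δt = 391.0 × 1800 = 7.04 × 10^5 m³.

V ≈ 7.04 × 10^5 m³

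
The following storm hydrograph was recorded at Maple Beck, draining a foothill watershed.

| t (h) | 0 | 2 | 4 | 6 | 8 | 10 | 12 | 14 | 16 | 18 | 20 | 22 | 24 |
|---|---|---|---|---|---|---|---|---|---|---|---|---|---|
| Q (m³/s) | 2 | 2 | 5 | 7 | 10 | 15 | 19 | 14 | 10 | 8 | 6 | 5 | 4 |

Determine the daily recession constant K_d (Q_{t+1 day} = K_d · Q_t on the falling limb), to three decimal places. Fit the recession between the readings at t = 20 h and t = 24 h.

Between t = 20 h and t = 24 h the flow falls from 6 to 4 m³/s over 2×2 h = 4 h.
Per-interval ratio K = (4/6)^(1/2) = 0.8165; K_d = K^(24/2) = 0.088.

K_d ≈ 0.088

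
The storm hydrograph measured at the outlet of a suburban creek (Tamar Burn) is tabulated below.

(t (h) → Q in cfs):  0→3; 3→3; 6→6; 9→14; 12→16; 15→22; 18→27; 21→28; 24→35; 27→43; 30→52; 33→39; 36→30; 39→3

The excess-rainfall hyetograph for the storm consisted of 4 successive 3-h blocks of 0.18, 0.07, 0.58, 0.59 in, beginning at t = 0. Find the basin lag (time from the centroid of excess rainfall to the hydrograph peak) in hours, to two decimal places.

t_L ≈ 22.16 h

Centroid of excess rainfall: t_c = Σ P_i·t̄_i / ΣP_i = 7.8380 h (block centres at 1.5, 4.5, 7.5, 10.5 h).
Hydrograph peak occurs at t = 30 h, so basin lag t_L = 30 − 7.8380 = 22.16 h.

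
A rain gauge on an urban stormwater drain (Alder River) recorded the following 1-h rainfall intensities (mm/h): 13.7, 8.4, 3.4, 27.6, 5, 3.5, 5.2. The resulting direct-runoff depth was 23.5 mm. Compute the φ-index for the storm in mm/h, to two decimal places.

φ ≈ 8.90 mm/h

Only the 2 blocks with intensity above φ contribute runoff: 13.7, 27.6 mm/h.
Σ(I−φ)·Δt = d  ⇒  (13.7+27.6 − 2φ)·1 = 23.5
φ = (41.30 − 23.5/1) / 2 = 8.90 mm/h.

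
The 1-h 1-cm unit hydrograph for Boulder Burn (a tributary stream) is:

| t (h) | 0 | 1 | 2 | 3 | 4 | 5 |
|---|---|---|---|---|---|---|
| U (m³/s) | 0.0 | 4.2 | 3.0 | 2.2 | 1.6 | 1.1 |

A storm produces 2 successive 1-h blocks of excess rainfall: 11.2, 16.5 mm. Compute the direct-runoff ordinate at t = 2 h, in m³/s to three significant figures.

By discrete convolution, Q_j = Σ (P_i / 10 mm) · U_{j−i}.
At t = 2 h (j=2): Q = (11.2/10)·3.0 + (16.5/10)·4.2 = 10.3 m³/s.

Q ≈ 10.3 m³/s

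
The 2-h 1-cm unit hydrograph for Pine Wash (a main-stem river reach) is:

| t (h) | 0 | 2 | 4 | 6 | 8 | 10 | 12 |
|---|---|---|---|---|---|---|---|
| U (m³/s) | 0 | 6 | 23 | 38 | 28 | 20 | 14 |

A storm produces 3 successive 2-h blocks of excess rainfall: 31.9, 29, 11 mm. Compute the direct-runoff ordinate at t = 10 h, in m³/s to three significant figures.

By discrete convolution, Q_j = Σ (P_i / 10 mm) · U_{j−i}.
At t = 10 h (j=5): Q = (31.9/10)·20 + (29/10)·28 + (11/10)·38 = 187 m³/s.

Q ≈ 187 m³/s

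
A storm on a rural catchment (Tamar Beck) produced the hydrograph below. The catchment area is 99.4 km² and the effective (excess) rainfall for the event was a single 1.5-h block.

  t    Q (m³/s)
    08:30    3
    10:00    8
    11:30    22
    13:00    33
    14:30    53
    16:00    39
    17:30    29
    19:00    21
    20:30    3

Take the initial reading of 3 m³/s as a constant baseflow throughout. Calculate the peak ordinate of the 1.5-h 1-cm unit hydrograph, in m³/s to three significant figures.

Direct runoff: 0.0, 5.0, 19.0, 30.0, 50.0, 36.0, 26.0, 18.0, 0.0 m³/s; ΣQ_DR = 184.0 m³/s, peak = 50.0 m³/s.
Runoff depth d = ΣQ_DR·Δt / A = 184.0 × 5400 / (99.4 km²) = 9.996 mm.
The 1-cm UH is the DRH scaled by (10 mm)/d, so U_p = 50.0 × 10/9.996 = 50.0 m³/s.

U_p ≈ 50.0 m³/s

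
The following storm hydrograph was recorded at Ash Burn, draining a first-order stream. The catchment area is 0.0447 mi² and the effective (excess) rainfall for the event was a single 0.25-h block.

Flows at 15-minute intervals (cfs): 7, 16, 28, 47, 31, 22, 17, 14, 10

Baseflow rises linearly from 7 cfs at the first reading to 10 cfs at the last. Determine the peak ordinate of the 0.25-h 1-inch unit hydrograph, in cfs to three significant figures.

Direct runoff: 0.00, 8.62, 20.25, 38.88, 22.50, 13.12, 7.75, 4.38, 0.00 cfs; ΣQ_DR = 115.5 cfs, peak = 38.88 cfs.
Runoff depth d = ΣQ_DR·Δt / A = 115.5 × 900 / (0.0447 mi²) = 1.001 in.
The 1-inch UH is the DRH scaled by (1 in)/d, so U_p = 38.88 × 1/1.001 = 38.8 cfs.

U_p ≈ 38.8 cfs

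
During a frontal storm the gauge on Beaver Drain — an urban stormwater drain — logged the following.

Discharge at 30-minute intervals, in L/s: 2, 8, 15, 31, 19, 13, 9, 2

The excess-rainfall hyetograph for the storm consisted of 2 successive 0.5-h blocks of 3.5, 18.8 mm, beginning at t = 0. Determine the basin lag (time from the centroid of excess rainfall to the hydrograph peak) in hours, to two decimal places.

Centroid of excess rainfall: t_c = Σ P_i·t̄_i / ΣP_i = 0.6715 h (block centres at 0.25, 0.75 h).
Hydrograph peak occurs at t = 1.5 h, so basin lag t_L = 1.5 − 0.6715 = 0.83 h.

t_L ≈ 0.83 h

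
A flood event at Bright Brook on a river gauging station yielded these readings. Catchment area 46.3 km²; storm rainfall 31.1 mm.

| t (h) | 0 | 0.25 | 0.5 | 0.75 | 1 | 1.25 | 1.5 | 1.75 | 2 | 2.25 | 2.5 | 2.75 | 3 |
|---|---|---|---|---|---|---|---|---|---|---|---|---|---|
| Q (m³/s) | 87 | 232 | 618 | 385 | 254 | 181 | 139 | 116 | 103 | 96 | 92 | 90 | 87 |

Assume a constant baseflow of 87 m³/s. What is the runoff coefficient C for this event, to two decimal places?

ΣQ_DR = 1349 m³/s; V = ΣQ_DR·Δt = 1.214 × 10^6 m³.
Runoff depth d = V / A = 26.22 mm.
C = d / P = 26.22 / 31.1 = 0.84.

C ≈ 0.84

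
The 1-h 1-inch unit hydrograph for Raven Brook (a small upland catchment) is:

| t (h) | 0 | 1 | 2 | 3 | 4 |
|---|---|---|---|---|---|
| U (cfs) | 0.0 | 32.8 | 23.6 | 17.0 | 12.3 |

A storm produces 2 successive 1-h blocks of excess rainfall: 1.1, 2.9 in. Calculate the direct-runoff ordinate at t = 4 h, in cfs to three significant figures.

Q ≈ 62.8 cfs

By discrete convolution, Q_j = Σ (P_i / 1 in) · U_{j−i}.
At t = 4 h (j=4): Q = (1.1/1)·12.3 + (2.9/1)·17.0 = 62.8 cfs.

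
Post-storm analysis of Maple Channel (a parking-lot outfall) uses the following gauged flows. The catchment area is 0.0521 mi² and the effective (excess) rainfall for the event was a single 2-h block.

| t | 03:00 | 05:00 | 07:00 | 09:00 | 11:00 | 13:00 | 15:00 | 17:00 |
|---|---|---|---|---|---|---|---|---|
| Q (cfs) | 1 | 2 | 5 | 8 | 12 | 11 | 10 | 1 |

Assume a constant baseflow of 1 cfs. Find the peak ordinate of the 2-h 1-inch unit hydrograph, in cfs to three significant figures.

Direct runoff: 0.0, 1.0, 4.0, 7.0, 11.0, 10.0, 9.0, 0.0 cfs; ΣQ_DR = 42.00 cfs, peak = 11.0 cfs.
Runoff depth d = ΣQ_DR·Δt / A = 42.00 × 7200 / (0.0521 mi²) = 2.498 in.
The 1-inch UH is the DRH scaled by (1 in)/d, so U_p = 11.0 × 1/2.498 = 4.40 cfs.

U_p ≈ 4.40 cfs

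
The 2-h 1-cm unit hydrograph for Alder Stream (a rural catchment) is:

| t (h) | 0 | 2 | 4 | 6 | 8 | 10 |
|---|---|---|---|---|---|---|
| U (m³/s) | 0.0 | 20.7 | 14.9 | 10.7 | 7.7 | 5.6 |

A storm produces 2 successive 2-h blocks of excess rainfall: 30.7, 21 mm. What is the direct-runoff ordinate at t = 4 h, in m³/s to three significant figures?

By discrete convolution, Q_j = Σ (P_i / 10 mm) · U_{j−i}.
At t = 4 h (j=2): Q = (30.7/10)·14.9 + (21/10)·20.7 = 89.2 m³/s.

Q ≈ 89.2 m³/s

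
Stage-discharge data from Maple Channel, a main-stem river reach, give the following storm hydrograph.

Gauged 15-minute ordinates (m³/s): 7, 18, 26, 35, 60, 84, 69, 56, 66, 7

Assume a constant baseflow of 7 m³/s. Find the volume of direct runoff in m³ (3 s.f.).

V ≈ 3.22 × 10^5 m³

Direct-runoff ordinates (Q − Q_b): 0.0, 11.0, 19.0, 28.0, 53.0, 77.0, 62.0, 49.0, 59.0, 0.0 m³/s.
ΣQ_DR = 358.0 m³/s.
With Δt = 0.25 h = 900 s, V = ΣQ_DR · Δt = 358.0 × 900 = 3.22 × 10^5 m³.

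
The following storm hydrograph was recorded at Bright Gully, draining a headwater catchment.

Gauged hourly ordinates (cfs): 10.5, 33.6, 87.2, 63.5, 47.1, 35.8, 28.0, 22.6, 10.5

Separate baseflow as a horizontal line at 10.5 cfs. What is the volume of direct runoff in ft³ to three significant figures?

V ≈ 8.79 × 10^5 ft³

Direct-runoff ordinates (Q − Q_b): 0.0, 23.1, 76.7, 53.0, 36.6, 25.3, 17.5, 12.1, 0.0 cfs.
ΣQ_DR = 244.3 cfs.
With Δt = 1 h = 3600 s, V = ΣQ_DR · Δt = 244.3 × 3600 = 8.79 × 10^5 ft³.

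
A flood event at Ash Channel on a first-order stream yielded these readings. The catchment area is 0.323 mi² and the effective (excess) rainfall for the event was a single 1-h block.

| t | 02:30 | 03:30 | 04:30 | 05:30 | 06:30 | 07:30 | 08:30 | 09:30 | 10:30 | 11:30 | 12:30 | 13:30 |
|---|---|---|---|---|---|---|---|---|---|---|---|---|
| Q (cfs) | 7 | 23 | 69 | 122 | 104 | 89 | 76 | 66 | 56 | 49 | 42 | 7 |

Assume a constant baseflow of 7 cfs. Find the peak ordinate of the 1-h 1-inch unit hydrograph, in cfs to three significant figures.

U_p ≈ 38.3 cfs

Direct runoff: 0.0, 16.0, 62.0, 115.0, 97.0, 82.0, 69.0, 59.0, 49.0, 42.0, 35.0, 0.0 cfs; ΣQ_DR = 626.0 cfs, peak = 115.0 cfs.
Runoff depth d = ΣQ_DR·Δt / A = 626.0 × 3600 / (0.323 mi²) = 3.003 in.
The 1-inch UH is the DRH scaled by (1 in)/d, so U_p = 115.0 × 1/3.003 = 38.3 cfs.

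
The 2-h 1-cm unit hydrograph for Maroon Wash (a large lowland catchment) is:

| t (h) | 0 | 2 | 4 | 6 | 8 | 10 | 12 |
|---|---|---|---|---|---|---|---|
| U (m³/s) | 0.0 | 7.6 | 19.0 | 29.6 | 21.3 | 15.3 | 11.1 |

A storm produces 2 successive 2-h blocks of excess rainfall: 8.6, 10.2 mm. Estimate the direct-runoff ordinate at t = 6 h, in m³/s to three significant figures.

By discrete convolution, Q_j = Σ (P_i / 10 mm) · U_{j−i}.
At t = 6 h (j=3): Q = (8.6/10)·29.6 + (10.2/10)·19.0 = 44.8 m³/s.

Q ≈ 44.8 m³/s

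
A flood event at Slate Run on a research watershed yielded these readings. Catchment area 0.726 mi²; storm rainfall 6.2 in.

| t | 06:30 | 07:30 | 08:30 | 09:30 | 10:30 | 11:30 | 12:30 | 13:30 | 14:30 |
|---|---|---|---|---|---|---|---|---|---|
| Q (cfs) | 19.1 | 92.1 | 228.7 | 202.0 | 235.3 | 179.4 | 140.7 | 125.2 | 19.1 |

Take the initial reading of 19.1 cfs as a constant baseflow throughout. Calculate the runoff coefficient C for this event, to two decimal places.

ΣQ_DR = 1070 cfs; V = ΣQ_DR·Δt = 3.851 × 10^6 ft³.
Runoff depth d = V / A = 2.283 in.
C = d / P = 2.283 / 6.2 = 0.37.

C ≈ 0.37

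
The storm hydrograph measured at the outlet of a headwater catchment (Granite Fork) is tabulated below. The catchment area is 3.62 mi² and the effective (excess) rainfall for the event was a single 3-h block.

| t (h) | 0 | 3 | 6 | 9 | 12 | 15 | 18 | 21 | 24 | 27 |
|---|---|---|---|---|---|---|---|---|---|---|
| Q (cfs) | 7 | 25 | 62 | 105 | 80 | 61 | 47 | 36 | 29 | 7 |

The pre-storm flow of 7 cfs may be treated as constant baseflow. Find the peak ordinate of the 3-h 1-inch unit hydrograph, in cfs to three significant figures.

Direct runoff: 0.0, 18.0, 55.0, 98.0, 73.0, 54.0, 40.0, 29.0, 22.0, 0.0 cfs; ΣQ_DR = 389.0 cfs, peak = 98.0 cfs.
Runoff depth d = ΣQ_DR·Δt / A = 389.0 × 10800 / (3.62 mi²) = 0.4995 in.
The 1-inch UH is the DRH scaled by (1 in)/d, so U_p = 98.0 × 1/0.4995 = 196 cfs.

U_p ≈ 196 cfs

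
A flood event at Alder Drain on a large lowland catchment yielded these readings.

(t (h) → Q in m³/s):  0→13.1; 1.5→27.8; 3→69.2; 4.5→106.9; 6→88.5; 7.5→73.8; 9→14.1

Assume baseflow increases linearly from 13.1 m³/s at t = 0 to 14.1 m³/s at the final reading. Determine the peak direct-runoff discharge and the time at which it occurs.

Subtracting baseflow gives direct-runoff ordinates: 0.00, 14.53, 55.77, 93.30, 74.73, 59.87, 0.00 m³/s.
The maximum is 93.30 m³/s, occurring at the reading for t = 4.5 h.

Q_p = 93.30 m³/s at t = 4.5 h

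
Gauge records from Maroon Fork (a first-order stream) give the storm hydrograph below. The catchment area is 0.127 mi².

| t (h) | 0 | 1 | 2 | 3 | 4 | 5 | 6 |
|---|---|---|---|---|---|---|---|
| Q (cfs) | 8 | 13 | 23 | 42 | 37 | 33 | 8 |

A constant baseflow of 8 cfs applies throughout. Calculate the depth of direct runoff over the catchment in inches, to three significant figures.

Direct runoff: 0.0, 5.0, 15.0, 34.0, 29.0, 25.0, 0.0 cfs; ΣQ_DR = 108.0 cfs.
V = ΣQ_DR · Δt = 108.0 × 3600 s = 3.888 × 10^5 ft³.
Over A = 0.127 mi², depth = V / A = 1.32 in.

d ≈ 1.32 in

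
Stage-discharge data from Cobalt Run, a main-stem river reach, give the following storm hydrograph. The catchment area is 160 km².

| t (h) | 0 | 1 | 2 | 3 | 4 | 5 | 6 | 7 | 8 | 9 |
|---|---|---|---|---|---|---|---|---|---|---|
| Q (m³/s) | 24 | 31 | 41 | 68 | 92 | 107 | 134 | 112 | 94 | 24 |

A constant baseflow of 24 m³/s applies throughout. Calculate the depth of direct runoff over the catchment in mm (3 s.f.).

d ≈ 11.0 mm

Direct runoff: 0.0, 7.0, 17.0, 44.0, 68.0, 83.0, 110.0, 88.0, 70.0, 0.0 m³/s; ΣQ_DR = 487.0 m³/s.
V = ΣQ_DR · Δt = 487.0 × 3600 s = 1.753 × 10^6 m³.
Over A = 160 km², depth = V / A = 11.0 mm.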